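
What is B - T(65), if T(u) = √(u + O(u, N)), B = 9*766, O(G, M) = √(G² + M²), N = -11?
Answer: 6894 - √(65 + √4346) ≈ 6882.6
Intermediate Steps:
B = 6894
T(u) = √(u + √(121 + u²)) (T(u) = √(u + √(u² + (-11)²)) = √(u + √(u² + 121)) = √(u + √(121 + u²)))
B - T(65) = 6894 - √(65 + √(121 + 65²)) = 6894 - √(65 + √(121 + 4225)) = 6894 - √(65 + √4346)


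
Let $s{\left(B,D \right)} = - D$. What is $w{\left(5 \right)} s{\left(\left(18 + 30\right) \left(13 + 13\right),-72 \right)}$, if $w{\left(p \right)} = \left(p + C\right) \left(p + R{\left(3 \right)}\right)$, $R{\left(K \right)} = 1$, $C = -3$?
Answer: $864$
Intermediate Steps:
$w{\left(p \right)} = \left(1 + p\right) \left(-3 + p\right)$ ($w{\left(p \right)} = \left(p - 3\right) \left(p + 1\right) = \left(-3 + p\right) \left(1 + p\right) = \left(1 + p\right) \left(-3 + p\right)$)
$w{\left(5 \right)} s{\left(\left(18 + 30\right) \left(13 + 13\right),-72 \right)} = \left(-3 + 5^{2} - 10\right) \left(\left(-1\right) \left(-72\right)\right) = \left(-3 + 25 - 10\right) 72 = 12 \cdot 72 = 864$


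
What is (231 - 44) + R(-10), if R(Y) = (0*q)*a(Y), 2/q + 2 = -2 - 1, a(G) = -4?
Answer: 187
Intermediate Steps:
q = -⅖ (q = 2/(-2 + (-2 - 1)) = 2/(-2 - 3) = 2/(-5) = 2*(-⅕) = -⅖ ≈ -0.40000)
R(Y) = 0 (R(Y) = (0*(-⅖))*(-4) = 0*(-4) = 0)
(231 - 44) + R(-10) = (231 - 44) + 0 = 187 + 0 = 187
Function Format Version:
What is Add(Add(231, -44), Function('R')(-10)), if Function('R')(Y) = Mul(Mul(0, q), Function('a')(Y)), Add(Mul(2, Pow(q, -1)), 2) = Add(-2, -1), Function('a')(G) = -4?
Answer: 187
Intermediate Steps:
q = Rational(-2, 5) (q = Mul(2, Pow(Add(-2, Add(-2, -1)), -1)) = Mul(2, Pow(Add(-2, -3), -1)) = Mul(2, Pow(-5, -1)) = Mul(2, Rational(-1, 5)) = Rational(-2, 5) ≈ -0.40000)
Function('R')(Y) = 0 (Function('R')(Y) = Mul(Mul(0, Rational(-2, 5)), -4) = Mul(0, -4) = 0)
Add(Add(231, -44), Function('R')(-10)) = Add(Add(231, -44), 0) = Add(187, 0) = 187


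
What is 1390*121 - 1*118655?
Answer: 49535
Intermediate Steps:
1390*121 - 1*118655 = 168190 - 118655 = 49535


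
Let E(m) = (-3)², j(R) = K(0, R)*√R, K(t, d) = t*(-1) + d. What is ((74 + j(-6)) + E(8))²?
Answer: 6673 - 996*I*√6 ≈ 6673.0 - 2439.7*I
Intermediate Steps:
K(t, d) = d - t (K(t, d) = -t + d = d - t)
j(R) = R^(3/2) (j(R) = (R - 1*0)*√R = (R + 0)*√R = R*√R = R^(3/2))
E(m) = 9
((74 + j(-6)) + E(8))² = ((74 + (-6)^(3/2)) + 9)² = ((74 - 6*I*√6) + 9)² = (83 - 6*I*√6)²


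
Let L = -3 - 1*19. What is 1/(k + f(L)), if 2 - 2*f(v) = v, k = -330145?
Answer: -1/330133 ≈ -3.0291e-6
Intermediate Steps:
L = -22 (L = -3 - 19 = -22)
f(v) = 1 - v/2
1/(k + f(L)) = 1/(-330145 + (1 - ½*(-22))) = 1/(-330145 + (1 + 11)) = 1/(-330145 + 12) = 1/(-330133) = -1/330133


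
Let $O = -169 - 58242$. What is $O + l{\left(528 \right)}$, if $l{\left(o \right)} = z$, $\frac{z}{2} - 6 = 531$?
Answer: $-57337$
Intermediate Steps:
$z = 1074$ ($z = 12 + 2 \cdot 531 = 12 + 1062 = 1074$)
$l{\left(o \right)} = 1074$
$O = -58411$
$O + l{\left(528 \right)} = -58411 + 1074 = -57337$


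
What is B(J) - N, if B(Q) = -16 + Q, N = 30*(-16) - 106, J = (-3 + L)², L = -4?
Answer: 619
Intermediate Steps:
J = 49 (J = (-3 - 4)² = (-7)² = 49)
N = -586 (N = -480 - 106 = -586)
B(J) - N = (-16 + 49) - 1*(-586) = 33 + 586 = 619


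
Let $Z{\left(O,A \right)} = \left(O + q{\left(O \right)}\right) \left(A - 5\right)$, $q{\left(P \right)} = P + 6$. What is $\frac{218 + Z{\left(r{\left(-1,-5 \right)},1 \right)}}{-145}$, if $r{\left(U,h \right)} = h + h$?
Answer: $- \frac{274}{145} \approx -1.8897$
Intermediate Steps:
$r{\left(U,h \right)} = 2 h$
$q{\left(P \right)} = 6 + P$
$Z{\left(O,A \right)} = \left(-5 + A\right) \left(6 + 2 O\right)$ ($Z{\left(O,A \right)} = \left(O + \left(6 + O\right)\right) \left(A - 5\right) = \left(6 + 2 O\right) \left(-5 + A\right) = \left(-5 + A\right) \left(6 + 2 O\right)$)
$\frac{218 + Z{\left(r{\left(-1,-5 \right)},1 \right)}}{-145} = \frac{218 + \left(-30 - 10 \cdot 2 \left(-5\right) + 1 \cdot 2 \left(-5\right) + 1 \left(6 + 2 \left(-5\right)\right)\right)}{-145} = \left(218 + \left(-30 - -100 + 1 \left(-10\right) + 1 \left(6 - 10\right)\right)\right) \left(- \frac{1}{145}\right) = \left(218 + \left(-30 + 100 - 10 + 1 \left(-4\right)\right)\right) \left(- \frac{1}{145}\right) = \left(218 - -56\right) \left(- \frac{1}{145}\right) = \left(218 + 56\right) \left(- \frac{1}{145}\right) = 274 \left(- \frac{1}{145}\right) = - \frac{274}{145}$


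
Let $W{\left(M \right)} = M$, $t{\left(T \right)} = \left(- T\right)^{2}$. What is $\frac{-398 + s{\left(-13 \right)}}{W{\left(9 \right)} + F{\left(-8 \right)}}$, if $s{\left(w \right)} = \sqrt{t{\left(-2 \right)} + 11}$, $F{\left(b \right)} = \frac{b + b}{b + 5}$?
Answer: $- \frac{1194}{43} + \frac{3 \sqrt{15}}{43} \approx -27.497$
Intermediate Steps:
$t{\left(T \right)} = T^{2}$
$F{\left(b \right)} = \frac{2 b}{5 + b}$
$s{\left(w \right)} = \sqrt{15}$ ($s{\left(w \right)} = \sqrt{\left(-2\right)^{2} + 11} = \sqrt{4 + 11} = \sqrt{15}$)
$\frac{-398 + s{\left(-13 \right)}}{W{\left(9 \right)} + F{\left(-8 \right)}} = \frac{-398 + \sqrt{15}}{9 + 2 \left(-8\right) \frac{1}{5 - 8}} = \frac{-398 + \sqrt{15}}{9 + 2 \left(-8\right) \frac{1}{-3}} = \frac{-398 + \sqrt{15}}{9 + 2 \left(-8\right) \left(- \frac{1}{3}\right)} = \frac{-398 + \sqrt{15}}{9 + \frac{16}{3}} = \frac{-398 + \sqrt{15}}{\frac{43}{3}} = \left(-398 + \sqrt{15}\right) \frac{3}{43} = - \frac{1194}{43} + \frac{3 \sqrt{15}}{43}$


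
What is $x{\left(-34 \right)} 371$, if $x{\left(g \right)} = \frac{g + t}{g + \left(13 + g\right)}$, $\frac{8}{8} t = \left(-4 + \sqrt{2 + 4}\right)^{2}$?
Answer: $\frac{4452}{55} + \frac{2968 \sqrt{6}}{55} \approx 213.13$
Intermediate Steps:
$t = \left(-4 + \sqrt{6}\right)^{2}$ ($t = \left(-4 + \sqrt{2 + 4}\right)^{2} = \left(-4 + \sqrt{6}\right)^{2} \approx 2.4041$)
$x{\left(g \right)} = \frac{g + \left(4 - \sqrt{6}\right)^{2}}{13 + 2 g}$ ($x{\left(g \right)} = \frac{g + \left(4 - \sqrt{6}\right)^{2}}{g + \left(13 + g\right)} = \frac{g + \left(4 - \sqrt{6}\right)^{2}}{13 + 2 g}$)
$x{\left(-34 \right)} 371 = \frac{-34 + \left(4 - \sqrt{6}\right)^{2}}{13 + 2 \left(-34\right)} 371 = \frac{-34 + \left(4 - \sqrt{6}\right)^{2}}{13 - 68} \cdot 371 = \frac{-34 + \left(4 - \sqrt{6}\right)^{2}}{-55} \cdot 371 = - \frac{-34 + \left(4 - \sqrt{6}\right)^{2}}{55} \cdot 371 = \left(\frac{34}{55} - \frac{\left(4 - \sqrt{6}\right)^{2}}{55}\right) 371 = \frac{12614}{55} - \frac{371 \left(4 - \sqrt{6}\right)^{2}}{55}$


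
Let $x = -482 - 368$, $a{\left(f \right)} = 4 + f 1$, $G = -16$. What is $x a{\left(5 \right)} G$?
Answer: $122400$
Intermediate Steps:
$a{\left(f \right)} = 4 + f$
$x = -850$
$x a{\left(5 \right)} G = - 850 \left(4 + 5\right) \left(-16\right) = - 850 \cdot 9 \left(-16\right) = \left(-850\right) \left(-144\right) = 122400$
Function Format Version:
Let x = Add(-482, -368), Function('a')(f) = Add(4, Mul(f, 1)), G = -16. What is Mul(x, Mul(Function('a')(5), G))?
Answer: 122400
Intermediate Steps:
Function('a')(f) = Add(4, f)
x = -850
Mul(x, Mul(Function('a')(5), G)) = Mul(-850, Mul(Add(4, 5), -16)) = Mul(-850, Mul(9, -16)) = Mul(-850, -144) = 122400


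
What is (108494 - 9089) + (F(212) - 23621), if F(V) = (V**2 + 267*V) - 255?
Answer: 177077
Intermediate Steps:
F(V) = -255 + V**2 + 267*V
(108494 - 9089) + (F(212) - 23621) = (108494 - 9089) + ((-255 + 212**2 + 267*212) - 23621) = 99405 + ((-255 + 44944 + 56604) - 23621) = 99405 + (101293 - 23621) = 99405 + 77672 = 177077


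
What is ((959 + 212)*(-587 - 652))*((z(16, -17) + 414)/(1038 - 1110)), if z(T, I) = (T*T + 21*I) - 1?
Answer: 6287099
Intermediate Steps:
z(T, I) = -1 + T² + 21*I (z(T, I) = (T² + 21*I) - 1 = -1 + T² + 21*I)
((959 + 212)*(-587 - 652))*((z(16, -17) + 414)/(1038 - 1110)) = ((959 + 212)*(-587 - 652))*(((-1 + 16² + 21*(-17)) + 414)/(1038 - 1110)) = (1171*(-1239))*(((-1 + 256 - 357) + 414)/(-72)) = -1450869*(-102 + 414)*(-1)/72 = -452671128*(-1)/72 = -1450869*(-13/3) = 6287099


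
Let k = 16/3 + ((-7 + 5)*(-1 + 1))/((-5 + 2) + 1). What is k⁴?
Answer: 65536/81 ≈ 809.09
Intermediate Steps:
k = 16/3 (k = 16*(⅓) + (-2*0)/(-3 + 1) = 16/3 + 0/(-2) = 16/3 + 0*(-½) = 16/3 + 0 = 16/3 ≈ 5.3333)
k⁴ = (16/3)⁴ = 65536/81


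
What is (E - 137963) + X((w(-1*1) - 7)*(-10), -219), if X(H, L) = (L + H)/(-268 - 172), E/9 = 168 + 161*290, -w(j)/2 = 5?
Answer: 124854009/440 ≈ 2.8376e+5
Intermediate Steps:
w(j) = -10 (w(j) = -2*5 = -10)
E = 421722 (E = 9*(168 + 161*290) = 9*(168 + 46690) = 9*46858 = 421722)
X(H, L) = -H/440 - L/440 (X(H, L) = (H + L)/(-440) = (H + L)*(-1/440) = -H/440 - L/440)
(E - 137963) + X((w(-1*1) - 7)*(-10), -219) = (421722 - 137963) + (-(-10 - 7)*(-10)/440 - 1/440*(-219)) = 283759 + (-(-17)*(-10)/440 + 219/440) = 283759 + (-1/440*170 + 219/440) = 283759 + (-17/44 + 219/440) = 283759 + 49/440 = 124854009/440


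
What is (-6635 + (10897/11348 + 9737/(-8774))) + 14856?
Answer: 3824898671/465268 ≈ 8220.8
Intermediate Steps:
(-6635 + (10897/11348 + 9737/(-8774))) + 14856 = (-6635 + (10897*(1/11348) + 9737*(-1/8774))) + 14856 = (-6635 + (10897/11348 - 91/82)) + 14856 = (-6635 - 69557/465268) + 14856 = -3087122737/465268 + 14856 = 3824898671/465268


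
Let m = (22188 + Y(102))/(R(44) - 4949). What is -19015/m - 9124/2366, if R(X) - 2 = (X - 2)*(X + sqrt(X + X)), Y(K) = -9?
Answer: 23203344719/8745919 - 532420*sqrt(22)/7393 ≈ 2315.3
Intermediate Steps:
R(X) = 2 + (-2 + X)*(X + sqrt(2)*sqrt(X)) (R(X) = 2 + (X - 2)*(X + sqrt(X + X)) = 2 + (-2 + X)*(X + sqrt(2*X)) = 2 + (-2 + X)*(X + sqrt(2)*sqrt(X)))
m = 22179/(-3099 + 84*sqrt(22)) (m = (22188 - 9)/((2 + 44**2 - 2*44 + sqrt(2)*44**(3/2) - 2*sqrt(2)*sqrt(44)) - 4949) = 22179/((2 + 1936 - 88 + sqrt(2)*(88*sqrt(11)) - 2*sqrt(2)*2*sqrt(11)) - 4949) = 22179/((2 + 1936 - 88 + 88*sqrt(22) - 4*sqrt(22)) - 4949) = 22179/((1850 + 84*sqrt(22)) - 4949) = 22179/(-3099 + 84*sqrt(22)) ≈ -8.1992)
-19015/m - 9124/2366 = -19015/(-7636969/1049841 - 207004*sqrt(22)/1049841) - 9124/2366 = -19015/(-7636969/1049841 - 207004*sqrt(22)/1049841) - 9124*1/2366 = -19015/(-7636969/1049841 - 207004*sqrt(22)/1049841) - 4562/1183 = -4562/1183 - 19015/(-7636969/1049841 - 207004*sqrt(22)/1049841)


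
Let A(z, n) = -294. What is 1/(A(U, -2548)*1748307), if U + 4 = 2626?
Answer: -1/514002258 ≈ -1.9455e-9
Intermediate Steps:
U = 2622 (U = -4 + 2626 = 2622)
1/(A(U, -2548)*1748307) = 1/(-294*1748307) = -1/294*1/1748307 = -1/514002258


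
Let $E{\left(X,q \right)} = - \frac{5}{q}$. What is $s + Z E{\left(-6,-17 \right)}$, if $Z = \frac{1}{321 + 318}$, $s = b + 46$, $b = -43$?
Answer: $\frac{32594}{10863} \approx 3.0005$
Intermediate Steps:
$s = 3$ ($s = -43 + 46 = 3$)
$Z = \frac{1}{639} \approx 0.0015649$
$s + Z E{\left(-6,-17 \right)} = 3 + \frac{\left(-5\right) \frac{1}{-17}}{639} = 3 + \frac{\left(-5\right) \left(- \frac{1}{17}\right)}{639} = 3 + \frac{1}{639} \cdot \frac{5}{17} = 3 + \frac{5}{10863} = \frac{32594}{10863}$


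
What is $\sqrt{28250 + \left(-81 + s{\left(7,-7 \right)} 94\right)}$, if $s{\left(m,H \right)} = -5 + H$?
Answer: $\sqrt{27041} \approx 164.44$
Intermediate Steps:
$\sqrt{28250 + \left(-81 + s{\left(7,-7 \right)} 94\right)} = \sqrt{28250 + \left(-81 + \left(-5 - 7\right) 94\right)} = \sqrt{28250 - 1209} = \sqrt{27041}$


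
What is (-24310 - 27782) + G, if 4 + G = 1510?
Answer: -50586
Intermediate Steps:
G = 1506 (G = -4 + 1510 = 1506)
(-24310 - 27782) + G = (-24310 - 27782) + 1506 = -52092 + 1506 = -50586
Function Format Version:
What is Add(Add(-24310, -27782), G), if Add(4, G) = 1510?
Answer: -50586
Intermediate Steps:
G = 1506 (G = Add(-4, 1510) = 1506)
Add(Add(-24310, -27782), G) = Add(Add(-24310, -27782), 1506) = Add(-52092, 1506) = -50586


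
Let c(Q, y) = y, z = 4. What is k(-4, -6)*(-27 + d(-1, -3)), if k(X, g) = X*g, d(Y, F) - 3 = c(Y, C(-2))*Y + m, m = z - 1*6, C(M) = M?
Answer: -576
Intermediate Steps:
m = -2 (m = 4 - 1*6 = 4 - 6 = -2)
d(Y, F) = 1 - 2*Y (d(Y, F) = 3 + (-2*Y - 2) = 3 + (-2 - 2*Y) = 1 - 2*Y)
k(-4, -6)*(-27 + d(-1, -3)) = (-4*(-6))*(-27 + (1 - 2*(-1))) = 24*(-27 + (1 + 2)) = 24*(-27 + 3) = 24*(-24) = -576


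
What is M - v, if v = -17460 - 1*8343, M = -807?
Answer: 24996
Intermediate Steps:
v = -25803 (v = -17460 - 8343 = -25803)
M - v = -807 - 1*(-25803) = -807 + 25803 = 24996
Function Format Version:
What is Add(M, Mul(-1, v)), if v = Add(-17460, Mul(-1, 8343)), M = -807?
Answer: 24996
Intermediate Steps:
v = -25803 (v = Add(-17460, -8343) = -25803)
Add(M, Mul(-1, v)) = Add(-807, Mul(-1, -25803)) = Add(-807, 25803) = 24996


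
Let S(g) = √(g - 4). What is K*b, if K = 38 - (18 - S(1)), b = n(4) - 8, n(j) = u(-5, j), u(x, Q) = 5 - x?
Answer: 40 + 2*I*√3 ≈ 40.0 + 3.4641*I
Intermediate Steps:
S(g) = √(-4 + g)
n(j) = 10 (n(j) = 5 - 1*(-5) = 5 + 5 = 10)
b = 2 (b = 10 - 8 = 2)
K = 20 + I*√3 (K = 38 - (18 - √(-4 + 1)) = 38 - (18 - √(-3)) = 38 - (18 - I*√3) = 38 + (-18 + I*√3) = 20 + I*√3 ≈ 20.0 + 1.732*I)
K*b = (20 + I*√3)*2 = 40 + 2*I*√3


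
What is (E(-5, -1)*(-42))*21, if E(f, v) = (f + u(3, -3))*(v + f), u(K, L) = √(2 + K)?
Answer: -26460 + 5292*√5 ≈ -14627.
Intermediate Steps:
E(f, v) = (f + v)*(f + √5) (E(f, v) = (f + √(2 + 3))*(v + f) = (f + √5)*(f + v) = (f + v)*(f + √5))
(E(-5, -1)*(-42))*21 = (((-5)² - 5*(-1) - 5*√5 - √5)*(-42))*21 = ((25 + 5 - 5*√5 - √5)*(-42))*21 = ((30 - 6*√5)*(-42))*21 = (-1260 + 252*√5)*21 = -26460 + 5292*√5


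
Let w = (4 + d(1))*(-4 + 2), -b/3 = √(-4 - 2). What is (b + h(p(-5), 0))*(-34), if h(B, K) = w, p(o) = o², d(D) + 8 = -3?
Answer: -476 + 102*I*√6 ≈ -476.0 + 249.85*I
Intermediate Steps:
b = -3*I*√6 (b = -3*√(-4 - 2) = -3*I*√6 ≈ -7.3485*I)
d(D) = -11 (d(D) = -8 - 3 = -11)
w = 14 (w = (4 - 11)*(-4 + 2) = -7*(-2) = 14)
h(B, K) = 14
(b + h(p(-5), 0))*(-34) = (-3*I*√6 + 14)*(-34) = (14 - 3*I*√6)*(-34) = -476 + 102*I*√6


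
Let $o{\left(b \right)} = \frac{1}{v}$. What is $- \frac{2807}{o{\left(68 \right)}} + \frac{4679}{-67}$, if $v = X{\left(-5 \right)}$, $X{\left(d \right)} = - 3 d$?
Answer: $- \frac{2825714}{67} \approx -42175.0$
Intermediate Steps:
$v = 15$ ($v = \left(-3\right) \left(-5\right) = 15$)
$o{\left(b \right)} = \frac{1}{15}$
$- \frac{2807}{o{\left(68 \right)}} + \frac{4679}{-67} = - 2807 \frac{1}{\frac{1}{15}} + \frac{4679}{-67} = \left(-2807\right) 15 + 4679 \left(- \frac{1}{67}\right) = -42105 - \frac{4679}{67} = - \frac{2825714}{67}$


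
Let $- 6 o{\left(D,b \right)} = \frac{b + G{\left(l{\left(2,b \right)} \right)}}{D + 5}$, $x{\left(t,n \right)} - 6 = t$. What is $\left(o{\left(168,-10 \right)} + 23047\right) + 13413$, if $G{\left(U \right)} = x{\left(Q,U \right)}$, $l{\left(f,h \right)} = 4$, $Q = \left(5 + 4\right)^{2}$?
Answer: $\frac{37845403}{1038} \approx 36460.0$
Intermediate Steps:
$Q = 81$ ($Q = 9^{2} = 81$)
$x{\left(t,n \right)} = 6 + t$
$G{\left(U \right)} = 87$ ($G{\left(U \right)} = 6 + 81 = 87$)
$o{\left(D,b \right)} = - \frac{87 + b}{6 \left(5 + D\right)}$ ($o{\left(D,b \right)} = - \frac{\left(b + 87\right) \frac{1}{D + 5}}{6} = - \frac{\left(87 + b\right) \frac{1}{5 + D}}{6} = - \frac{\frac{1}{5 + D} \left(87 + b\right)}{6} = - \frac{87 + b}{6 \left(5 + D\right)}$)
$\left(o{\left(168,-10 \right)} + 23047\right) + 13413 = \left(\frac{-87 - -10}{6 \left(5 + 168\right)} + 23047\right) + 13413 = \left(\frac{-87 + 10}{6 \cdot 173} + 23047\right) + 13413 = \left(\frac{1}{6} \cdot \frac{1}{173} \left(-77\right) + 23047\right) + 13413 = \left(- \frac{77}{1038} + 23047\right) + 13413 = \frac{23922709}{1038} + 13413 = \frac{37845403}{1038}$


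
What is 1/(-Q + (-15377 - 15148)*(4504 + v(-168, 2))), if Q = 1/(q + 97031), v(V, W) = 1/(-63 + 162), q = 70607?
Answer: -502914/69143085189553 ≈ -7.2735e-9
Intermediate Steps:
v(V, W) = 1/99
Q = 1/167638 (Q = 1/(70607 + 97031) = 1/167638 ≈ 5.9652e-6)
1/(-Q + (-15377 - 15148)*(4504 + v(-168, 2))) = 1/(-1*1/167638 + (-15377 - 15148)*(4504 + 1/99)) = 1/(-1/167638 - 30525*445897/99) = 1/(-1/167638 - 412454725/3) = 1/(-69143085189553/502914) = -502914/69143085189553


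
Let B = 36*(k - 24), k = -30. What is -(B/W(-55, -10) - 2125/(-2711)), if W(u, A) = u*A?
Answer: 2050717/745525 ≈ 2.7507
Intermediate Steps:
W(u, A) = A*u
B = -1944 (B = 36*(-30 - 24) = 36*(-54) = -1944)
-(B/W(-55, -10) - 2125/(-2711)) = -(-1944/((-10*(-55))) - 2125/(-2711)) = -(-1944/550 - 2125*(-1/2711)) = -(-1944*1/550 + 2125/2711) = -(-972/275 + 2125/2711) = -1*(-2050717/745525) = 2050717/745525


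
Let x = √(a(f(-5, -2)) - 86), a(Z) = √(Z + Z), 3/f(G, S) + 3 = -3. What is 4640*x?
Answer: 4640*√(-86 + I) ≈ 250.17 + 43030.0*I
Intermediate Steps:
f(G, S) = -½ (f(G, S) = 3/(-3 - 3) = 3/(-6) = 3*(-⅙) = -½)
a(Z) = √2*√Z (a(Z) = √(2*Z) = √2*√Z)
x = √(-86 + I) (x = √(√2*√(-½) - 86) = √(√2*(I*√2/2) - 86) = √(I - 86) = √(-86 + I) ≈ 0.05392 + 9.2738*I)
4640*x = 4640*√(-86 + I)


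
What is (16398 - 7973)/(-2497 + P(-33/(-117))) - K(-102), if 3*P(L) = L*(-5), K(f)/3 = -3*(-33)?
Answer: -87770313/292204 ≈ -300.37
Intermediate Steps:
K(f) = 297 (K(f) = 3*(-3*(-33)) = 3*99 = 297)
P(L) = -5*L/3 (P(L) = (L*(-5))/3 = (-5*L)/3 = -5*L/3)
(16398 - 7973)/(-2497 + P(-33/(-117))) - K(-102) = (16398 - 7973)/(-2497 - (-55)/(-117)) - 1*297 = 8425/(-2497 - (-55)*(-1)/117) - 297 = 8425/(-2497 - 5/3*11/39) - 297 = 8425/(-2497 - 55/117) - 297 = 8425/(-292204/117) - 297 = 8425*(-117/292204) - 297 = -985725/292204 - 297 = -87770313/292204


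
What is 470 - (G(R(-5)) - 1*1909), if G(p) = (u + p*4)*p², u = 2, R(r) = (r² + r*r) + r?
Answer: -366171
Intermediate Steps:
R(r) = r + 2*r² (R(r) = (r² + r²) + r = 2*r² + r = r + 2*r²)
G(p) = p²*(2 + 4*p) (G(p) = (2 + p*4)*p² = (2 + 4*p)*p² = p²*(2 + 4*p))
470 - (G(R(-5)) - 1*1909) = 470 - ((-5*(1 + 2*(-5)))²*(2 + 4*(-5*(1 + 2*(-5)))) - 1*1909) = 470 - ((-5*(1 - 10))²*(2 + 4*(-5*(1 - 10))) - 1909) = 470 - ((-5*(-9))²*(2 + 4*(-5*(-9))) - 1909) = 470 - (45²*(2 + 4*45) - 1909) = 470 - (2025*(2 + 180) - 1909) = 470 - (2025*182 - 1909) = 470 - (368550 - 1909) = 470 - 1*366641 = 470 - 366641 = -366171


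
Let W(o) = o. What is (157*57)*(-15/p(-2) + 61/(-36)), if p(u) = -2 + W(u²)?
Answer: -987373/12 ≈ -82281.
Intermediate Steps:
p(u) = -2 + u²
(157*57)*(-15/p(-2) + 61/(-36)) = (157*57)*(-15/(-2 + (-2)²) + 61/(-36)) = 8949*(-15/(-2 + 4) + 61*(-1/36)) = 8949*(-15/2 - 61/36) = 8949*(-331/36) = -987373/12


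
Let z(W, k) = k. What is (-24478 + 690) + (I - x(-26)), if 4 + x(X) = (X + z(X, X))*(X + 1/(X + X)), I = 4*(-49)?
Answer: -25333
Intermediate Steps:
I = -196
x(X) = -4 + 2*X*(X + 1/(2*X)) (x(X) = -4 + (X + X)*(X + 1/(X + X)) = -4 + (2*X)*(X + 1/(2*X)) = -4 + 2*X*(X + 1/(2*X)))
(-24478 + 690) + (I - x(-26)) = (-24478 + 690) + (-196 - (-3 + 2*(-26)²)) = -23788 + (-196 - (-3 + 2*676)) = -23788 + (-196 - (-3 + 1352)) = -23788 + (-196 - 1*1349) = -23788 + (-196 - 1349) = -23788 - 1545 = -25333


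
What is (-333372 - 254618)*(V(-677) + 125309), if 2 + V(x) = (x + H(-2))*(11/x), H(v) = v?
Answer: -49885252700920/677 ≈ -7.3686e+10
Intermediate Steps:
V(x) = -2 + 11*(-2 + x)/x (V(x) = -2 + (x - 2)*(11/x) = -2 + (-2 + x)*(11/x) = -2 + 11*(-2 + x)/x)
(-333372 - 254618)*(V(-677) + 125309) = (-333372 - 254618)*((9 - 22/(-677)) + 125309) = -587990*((9 - 22*(-1/677)) + 125309) = -587990*((9 + 22/677) + 125309) = -587990*(6115/677 + 125309) = -587990*84840308/677 = -49885252700920/677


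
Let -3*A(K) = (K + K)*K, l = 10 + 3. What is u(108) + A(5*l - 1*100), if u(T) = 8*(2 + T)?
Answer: 190/3 ≈ 63.333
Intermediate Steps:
l = 13
u(T) = 16 + 8*T
A(K) = -2*K²/3 (A(K) = -(K + K)*K/3 = -2*K*K/3 = -2*K²/3)
u(108) + A(5*l - 1*100) = (16 + 8*108) - 2*(5*13 - 1*100)²/3 = (16 + 864) - 2*(65 - 100)²/3 = 880 - ⅔*(-35)² = 880 - ⅔*1225 = 880 - 2450/3 = 190/3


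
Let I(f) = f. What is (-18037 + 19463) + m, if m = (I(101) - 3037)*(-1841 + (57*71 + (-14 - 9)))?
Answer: -6407862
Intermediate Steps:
m = -6409288 (m = (101 - 3037)*(-1841 + (57*71 + (-14 - 9))) = -2936*(-1841 + (4047 - 23)) = -2936*(-1841 + 4024) = -2936*2183 = -6409288)
(-18037 + 19463) + m = (-18037 + 19463) - 6409288 = 1426 - 6409288 = -6407862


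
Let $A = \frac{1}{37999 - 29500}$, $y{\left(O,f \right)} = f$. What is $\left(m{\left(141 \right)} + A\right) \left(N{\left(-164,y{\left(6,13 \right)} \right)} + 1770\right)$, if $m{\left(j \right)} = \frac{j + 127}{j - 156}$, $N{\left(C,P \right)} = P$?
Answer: $- \frac{1353723137}{42495} \approx -31856.0$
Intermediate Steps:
$m{\left(j \right)} = \frac{127 + j}{-156 + j}$
$A = \frac{1}{8499} \approx 0.00011766$
$\left(m{\left(141 \right)} + A\right) \left(N{\left(-164,y{\left(6,13 \right)} \right)} + 1770\right) = \left(\frac{127 + 141}{-156 + 141} + \frac{1}{8499}\right) \left(13 + 1770\right) = \left(\frac{1}{-15} \cdot 268 + \frac{1}{8499}\right) 1783 = \left(\left(- \frac{1}{15}\right) 268 + \frac{1}{8499}\right) 1783 = \left(- \frac{268}{15} + \frac{1}{8499}\right) 1783 = \left(- \frac{759239}{42495}\right) 1783 = - \frac{1353723137}{42495}$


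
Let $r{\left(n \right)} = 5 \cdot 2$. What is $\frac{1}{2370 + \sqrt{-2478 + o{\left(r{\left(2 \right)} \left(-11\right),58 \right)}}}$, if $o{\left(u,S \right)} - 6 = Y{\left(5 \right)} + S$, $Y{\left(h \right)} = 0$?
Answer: $\frac{1185}{2809657} - \frac{i \sqrt{2414}}{5619314} \approx 0.00042176 - 8.7435 \cdot 10^{-6} i$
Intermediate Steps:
$r{\left(n \right)} = 10$
$o{\left(u,S \right)} = 6 + S$ ($o{\left(u,S \right)} = 6 + \left(0 + S\right) = 6 + S$)
$\frac{1}{2370 + \sqrt{-2478 + o{\left(r{\left(2 \right)} \left(-11\right),58 \right)}}} = \frac{1}{2370 + \sqrt{-2478 + \left(6 + 58\right)}} = \frac{1}{2370 + \sqrt{-2478 + 64}} = \frac{1}{2370 + \sqrt{-2414}} = \frac{1}{2370 + i \sqrt{2414}}$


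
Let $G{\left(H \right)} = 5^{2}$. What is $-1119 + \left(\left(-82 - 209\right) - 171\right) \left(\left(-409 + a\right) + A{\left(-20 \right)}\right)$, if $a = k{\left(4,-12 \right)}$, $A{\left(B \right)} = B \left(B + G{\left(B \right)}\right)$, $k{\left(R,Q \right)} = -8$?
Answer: $237735$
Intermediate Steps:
$G{\left(H \right)} = 25$
$A{\left(B \right)} = B \left(25 + B\right)$ ($A{\left(B \right)} = B \left(B + 25\right) = B \left(25 + B\right)$)
$a = -8$
$-1119 + \left(\left(-82 - 209\right) - 171\right) \left(\left(-409 + a\right) + A{\left(-20 \right)}\right) = -1119 + \left(\left(-82 - 209\right) - 171\right) \left(\left(-409 - 8\right) - 20 \left(25 - 20\right)\right) = -1119 + \left(-291 - 171\right) \left(-417 - 100\right) = -1119 - 462 \left(-417 - 100\right) = -1119 - -238854 = -1119 + 238854 = 237735$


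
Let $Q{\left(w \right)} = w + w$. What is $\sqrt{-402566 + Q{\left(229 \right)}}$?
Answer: $2 i \sqrt{100527} \approx 634.12 i$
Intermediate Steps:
$Q{\left(w \right)} = 2 w$
$\sqrt{-402566 + Q{\left(229 \right)}} = \sqrt{-402566 + 2 \cdot 229} = \sqrt{-402566 + 458} = \sqrt{-402108} = 2 i \sqrt{100527}$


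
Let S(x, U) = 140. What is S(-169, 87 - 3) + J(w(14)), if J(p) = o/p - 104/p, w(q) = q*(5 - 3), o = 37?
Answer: 3853/28 ≈ 137.61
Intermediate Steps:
w(q) = 2*q (w(q) = q*2 = 2*q)
J(p) = -67/p (J(p) = 37/p - 104/p = -67/p)
S(-169, 87 - 3) + J(w(14)) = 140 - 67/(2*14) = 140 - 67/28 = 3853/28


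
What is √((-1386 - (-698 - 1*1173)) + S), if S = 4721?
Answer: √5206 ≈ 72.153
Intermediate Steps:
√((-1386 - (-698 - 1*1173)) + S) = √((-1386 - (-698 - 1*1173)) + 4721) = √((-1386 - (-698 - 1173)) + 4721) = √((-1386 - 1*(-1871)) + 4721) = √((-1386 + 1871) + 4721) = √(485 + 4721) = √5206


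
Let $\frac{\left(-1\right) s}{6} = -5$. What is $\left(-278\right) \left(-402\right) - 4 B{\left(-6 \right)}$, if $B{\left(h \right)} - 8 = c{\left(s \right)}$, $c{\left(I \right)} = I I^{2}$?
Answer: $3724$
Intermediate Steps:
$s = 30$ ($s = \left(-6\right) \left(-5\right) = 30$)
$c{\left(I \right)} = I^{3}$
$B{\left(h \right)} = 27008$ ($B{\left(h \right)} = 8 + 30^{3} = 8 + 27000 = 27008$)
$\left(-278\right) \left(-402\right) - 4 B{\left(-6 \right)} = \left(-278\right) \left(-402\right) - 108032 = 111756 - 108032 = 3724$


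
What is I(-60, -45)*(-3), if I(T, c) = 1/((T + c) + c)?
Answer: 1/50 ≈ 0.020000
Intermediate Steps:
I(T, c) = 1/(T + 2*c)
I(-60, -45)*(-3) = -3/(-60 + 2*(-45)) = -3/(-60 - 90) = -3/(-150) = -1/150*(-3) = 1/50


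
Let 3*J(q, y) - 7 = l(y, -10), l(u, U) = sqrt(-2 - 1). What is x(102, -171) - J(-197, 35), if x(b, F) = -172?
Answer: -523/3 - I*sqrt(3)/3 ≈ -174.33 - 0.57735*I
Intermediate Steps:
l(u, U) = I*sqrt(3) (l(u, U) = sqrt(-3) = I*sqrt(3))
J(q, y) = 7/3 + I*sqrt(3)/3 (J(q, y) = 7/3 + (I*sqrt(3))/3 = 7/3 + I*sqrt(3)/3)
x(102, -171) - J(-197, 35) = -172 - (7/3 + I*sqrt(3)/3) = -172 + (-7/3 - I*sqrt(3)/3) = -523/3 - I*sqrt(3)/3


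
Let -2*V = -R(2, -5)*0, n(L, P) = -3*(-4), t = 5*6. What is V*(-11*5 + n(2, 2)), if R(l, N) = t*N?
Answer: 0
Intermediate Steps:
t = 30
R(l, N) = 30*N
n(L, P) = 12
V = 0 (V = -(-30*(-5))*0/2 = -(-1*(-150))*0/2 = -75*0 = -½*0 = 0)
V*(-11*5 + n(2, 2)) = 0*(-11*5 + 12) = 0*(-55 + 12) = 0*(-43) = 0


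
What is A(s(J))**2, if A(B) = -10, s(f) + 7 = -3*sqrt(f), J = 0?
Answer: 100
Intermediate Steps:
s(f) = -7 - 3*sqrt(f)
A(s(J))**2 = (-10)**2 = 100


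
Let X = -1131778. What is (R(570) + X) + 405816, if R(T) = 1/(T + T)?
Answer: -827596679/1140 ≈ -7.2596e+5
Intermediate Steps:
R(T) = 1/(2*T)
(R(570) + X) + 405816 = ((½)/570 - 1131778) + 405816 = ((½)*(1/570) - 1131778) + 405816 = (1/1140 - 1131778) + 405816 = -1290226919/1140 + 405816 = -827596679/1140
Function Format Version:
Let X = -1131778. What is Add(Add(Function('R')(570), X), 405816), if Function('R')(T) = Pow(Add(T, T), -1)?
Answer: Rational(-827596679, 1140) ≈ -7.2596e+5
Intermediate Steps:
Function('R')(T) = Mul(Rational(1, 2), Pow(T, -1)) (Function('R')(T) = Pow(Mul(2, T), -1) = Mul(Rational(1, 2), Pow(T, -1)))
Add(Add(Function('R')(570), X), 405816) = Add(Add(Mul(Rational(1, 2), Pow(570, -1)), -1131778), 405816) = Add(Add(Mul(Rational(1, 2), Rational(1, 570)), -1131778), 405816) = Add(Add(Rational(1, 1140), -1131778), 405816) = Add(Rational(-1290226919, 1140), 405816) = Rational(-827596679, 1140)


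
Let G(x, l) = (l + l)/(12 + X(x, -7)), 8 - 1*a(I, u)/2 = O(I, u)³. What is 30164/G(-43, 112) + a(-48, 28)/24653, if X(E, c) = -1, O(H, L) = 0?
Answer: 2044991899/1380568 ≈ 1481.3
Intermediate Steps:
a(I, u) = 16 (a(I, u) = 16 - 2*0³ = 16 - 2*0 = 16 + 0 = 16)
G(x, l) = 2*l/11 (G(x, l) = (l + l)/(12 - 1) = (2*l)/11 = (2*l)*(1/11) = 2*l/11)
30164/G(-43, 112) + a(-48, 28)/24653 = 30164/(((2/11)*112)) + 16/24653 = 30164/(224/11) + 16*(1/24653) = 30164*(11/224) + 16/24653 = 82951/56 + 16/24653 = 2044991899/1380568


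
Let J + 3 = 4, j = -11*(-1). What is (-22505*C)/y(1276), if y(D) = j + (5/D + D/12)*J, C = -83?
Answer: 7150378620/449167 ≈ 15919.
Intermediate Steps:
j = 11
J = 1 (J = -3 + 4 = 1)
y(D) = 11 + 5/D + D/12 (y(D) = 11 + (5/D + D/12)*1 = 11 + (5/D + D/12) = 11 + 5/D + D/12)
(-22505*C)/y(1276) = (-22505*(-83))/(11 + 5/1276 + (1/12)*1276) = 1867915/(11 + 5*(1/1276) + 319/3) = 1867915/(11 + 5/1276 + 319/3) = 1867915/(449167/3828) = 1867915*(3828/449167) = 7150378620/449167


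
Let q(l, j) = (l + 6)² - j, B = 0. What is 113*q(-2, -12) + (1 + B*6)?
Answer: 3165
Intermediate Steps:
q(l, j) = (6 + l)² - j
113*q(-2, -12) + (1 + B*6) = 113*((6 - 2)² - 1*(-12)) + (1 + 0*6) = 113*(4² + 12) + (1 + 0) = 113*(16 + 12) + 1 = 113*28 + 1 = 3164 + 1 = 3165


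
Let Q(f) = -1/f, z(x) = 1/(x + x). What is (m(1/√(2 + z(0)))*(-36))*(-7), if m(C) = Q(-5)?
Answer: 252/5 ≈ 50.400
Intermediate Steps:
z(x) = 1/(2*x)
m(C) = ⅕ (m(C) = -1/(-5) = -1*(-⅕) = ⅕)
(m(1/√(2 + z(0)))*(-36))*(-7) = ((⅕)*(-36))*(-7) = -36/5*(-7) = 252/5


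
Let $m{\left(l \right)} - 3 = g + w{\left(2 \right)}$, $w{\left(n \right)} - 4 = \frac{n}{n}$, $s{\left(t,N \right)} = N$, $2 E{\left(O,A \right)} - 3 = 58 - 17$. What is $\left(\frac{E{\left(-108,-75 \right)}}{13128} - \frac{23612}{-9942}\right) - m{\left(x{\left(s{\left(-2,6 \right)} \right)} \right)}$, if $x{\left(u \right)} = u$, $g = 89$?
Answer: $- \frac{343058467}{3625516} \approx -94.623$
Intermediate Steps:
$E{\left(O,A \right)} = 22$ ($E{\left(O,A \right)} = \frac{3}{2} + \frac{58 - 17}{2} = \frac{3}{2} + \frac{1}{2} \cdot 41 = \frac{3}{2} + \frac{41}{2} = 22$)
$w{\left(n \right)} = 5$ ($w{\left(n \right)} = 4 + \frac{n}{n} = 4 + 1 = 5$)
$m{\left(l \right)} = 97$ ($m{\left(l \right)} = 3 + \left(89 + 5\right) = 3 + 94 = 97$)
$\left(\frac{E{\left(-108,-75 \right)}}{13128} - \frac{23612}{-9942}\right) - m{\left(x{\left(s{\left(-2,6 \right)} \right)} \right)} = \left(\frac{22}{13128} - \frac{23612}{-9942}\right) - 97 = \left(22 \cdot \frac{1}{13128} - - \frac{11806}{4971}\right) - 97 = \left(\frac{11}{6564} + \frac{11806}{4971}\right) - 97 = \frac{8616585}{3625516} - 97 = - \frac{343058467}{3625516}$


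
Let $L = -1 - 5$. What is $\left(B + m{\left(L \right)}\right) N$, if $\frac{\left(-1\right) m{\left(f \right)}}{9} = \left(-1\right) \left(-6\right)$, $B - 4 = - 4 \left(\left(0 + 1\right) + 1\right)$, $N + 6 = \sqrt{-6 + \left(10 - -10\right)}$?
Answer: $348 - 58 \sqrt{14} \approx 130.98$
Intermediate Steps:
$L = -6$
$N = -6 + \sqrt{14}$ ($N = -6 + \sqrt{-6 + \left(10 - -10\right)} = -6 + \sqrt{-6 + \left(10 + 10\right)} = -6 + \sqrt{-6 + 20} = -6 + \sqrt{14} \approx -2.2583$)
$B = -4$ ($B = 4 - 4 \left(\left(0 + 1\right) + 1\right) = 4 - 4 \left(1 + 1\right) = 4 - 8 = -4$)
$m{\left(f \right)} = -54$ ($m{\left(f \right)} = - 9 \left(\left(-1\right) \left(-6\right)\right) = \left(-9\right) 6 = -54$)
$\left(B + m{\left(L \right)}\right) N = \left(-4 - 54\right) \left(-6 + \sqrt{14}\right) = - 58 \left(-6 + \sqrt{14}\right) = 348 - 58 \sqrt{14}$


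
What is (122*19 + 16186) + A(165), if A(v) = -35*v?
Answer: 12729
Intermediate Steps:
(122*19 + 16186) + A(165) = (122*19 + 16186) - 35*165 = (2318 + 16186) - 5775 = 18504 - 5775 = 12729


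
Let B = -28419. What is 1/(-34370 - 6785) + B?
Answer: -1169583946/41155 ≈ -28419.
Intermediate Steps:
1/(-34370 - 6785) + B = 1/(-34370 - 6785) - 28419 = 1/(-41155) - 28419 = -1/41155 - 28419 = -1169583946/41155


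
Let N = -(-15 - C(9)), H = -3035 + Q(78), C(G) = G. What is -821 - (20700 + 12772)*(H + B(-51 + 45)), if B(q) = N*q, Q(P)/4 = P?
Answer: 95963403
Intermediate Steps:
Q(P) = 4*P
H = -2723 (H = -3035 + 4*78 = -3035 + 312 = -2723)
N = 24 (N = -(-15 - 1*9) = -(-15 - 9) = -1*(-24) = 24)
B(q) = 24*q
-821 - (20700 + 12772)*(H + B(-51 + 45)) = -821 - (20700 + 12772)*(-2723 + 24*(-51 + 45)) = -821 - 33472*(-2723 + 24*(-6)) = -821 - 33472*(-2723 - 144) = -821 - 33472*(-2867) = -821 - 1*(-95964224) = -821 + 95964224 = 95963403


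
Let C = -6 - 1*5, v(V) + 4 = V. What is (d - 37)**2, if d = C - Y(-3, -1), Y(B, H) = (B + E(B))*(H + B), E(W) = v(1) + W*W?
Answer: 1296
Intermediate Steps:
v(V) = -4 + V
E(W) = -3 + W**2 (E(W) = (-4 + 1) + W*W = -3 + W**2)
Y(B, H) = (B + H)*(-3 + B + B**2) (Y(B, H) = (B + (-3 + B**2))*(H + B) = (-3 + B + B**2)*(B + H) = (B + H)*(-3 + B + B**2))
C = -11 (C = -6 - 5 = -11)
d = 1 (d = -11 - ((-3)**2 - 3*(-1) - 3*(-3 + (-3)**2) - (-3 + (-3)**2)) = -11 - (9 + 3 - 3*(-3 + 9) - (-3 + 9)) = -11 - (9 + 3 - 3*6 - 1*6) = -11 - (9 + 3 - 18 - 6) = -11 - 1*(-12) = -11 + 12 = 1)
(d - 37)**2 = (1 - 37)**2 = (-36)**2 = 1296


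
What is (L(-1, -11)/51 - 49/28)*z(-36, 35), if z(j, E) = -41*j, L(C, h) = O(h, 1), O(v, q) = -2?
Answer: -44895/17 ≈ -2640.9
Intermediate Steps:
L(C, h) = -2
(L(-1, -11)/51 - 49/28)*z(-36, 35) = (-2/51 - 49/28)*(-41*(-36)) = (-2*1/51 - 49*1/28)*1476 = (-2/51 - 7/4)*1476 = -365/204*1476 = -44895/17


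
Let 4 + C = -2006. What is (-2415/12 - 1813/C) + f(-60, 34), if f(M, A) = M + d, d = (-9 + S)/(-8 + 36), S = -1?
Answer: -7336243/28140 ≈ -260.71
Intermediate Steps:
C = -2010 (C = -4 - 2006 = -2010)
d = -5/14 (d = (-9 - 1)/(-8 + 36) = -10/28 = -10*1/28 = -5/14 ≈ -0.35714)
f(M, A) = -5/14 + M (f(M, A) = M - 5/14 = -5/14 + M)
(-2415/12 - 1813/C) + f(-60, 34) = (-2415/12 - 1813/(-2010)) + (-5/14 - 60) = (-2415*1/12 - 1813*(-1/2010)) - 845/14 = (-805/4 + 1813/2010) - 845/14 = -805399/4020 - 845/14 = -7336243/28140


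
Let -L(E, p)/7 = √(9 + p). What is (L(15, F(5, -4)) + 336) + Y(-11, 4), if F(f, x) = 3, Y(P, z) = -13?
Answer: 323 - 14*√3 ≈ 298.75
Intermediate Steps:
L(E, p) = -7*√(9 + p)
(L(15, F(5, -4)) + 336) + Y(-11, 4) = (-7*√(9 + 3) + 336) - 13 = (-14*√3 + 336) - 13 = (336 - 14*√3) - 13 = 323 - 14*√3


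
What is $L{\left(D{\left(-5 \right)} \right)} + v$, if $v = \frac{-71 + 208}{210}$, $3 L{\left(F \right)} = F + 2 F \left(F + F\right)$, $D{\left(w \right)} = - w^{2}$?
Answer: $\frac{173387}{210} \approx 825.65$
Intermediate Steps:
$L{\left(F \right)} = \frac{F}{3} + \frac{4 F^{2}}{3}$ ($L{\left(F \right)} = \frac{F + 2 F \left(F + F\right)}{3} = \frac{F + 2 F 2 F}{3} = \frac{F + 2 \cdot 2 F^{2}}{3} = \frac{F + 4 F^{2}}{3} = \frac{F}{3} + \frac{4 F^{2}}{3}$)
$v = \frac{137}{210}$ ($v = 137 \cdot \frac{1}{210} = \frac{137}{210} \approx 0.65238$)
$L{\left(D{\left(-5 \right)} \right)} + v = \frac{- \left(-5\right)^{2} \left(1 + 4 \left(- \left(-5\right)^{2}\right)\right)}{3} + \frac{137}{210} = \frac{\left(-1\right) 25 \left(1 + 4 \left(\left(-1\right) 25\right)\right)}{3} + \frac{137}{210} = \frac{1}{3} \left(-25\right) \left(1 + 4 \left(-25\right)\right) + \frac{137}{210} = \frac{1}{3} \left(-25\right) \left(1 - 100\right) + \frac{137}{210} = \frac{1}{3} \left(-25\right) \left(-99\right) + \frac{137}{210} = 825 + \frac{137}{210} = \frac{173387}{210}$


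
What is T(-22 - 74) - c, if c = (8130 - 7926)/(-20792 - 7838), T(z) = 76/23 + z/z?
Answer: 1419531/329245 ≈ 4.3115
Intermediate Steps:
T(z) = 99/23 (T(z) = 76*(1/23) + 1 = 76/23 + 1 = 99/23)
c = -102/14315 (c = 204/(-28630) = 204*(-1/28630) = -102/14315 ≈ -0.0071254)
T(-22 - 74) - c = 99/23 - 1*(-102/14315) = 99/23 + 102/14315 = 1419531/329245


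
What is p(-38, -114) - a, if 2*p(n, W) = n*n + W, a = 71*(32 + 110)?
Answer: -9417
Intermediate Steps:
a = 10082 (a = 71*142 = 10082)
p(n, W) = W/2 + n**2/2 (p(n, W) = (n*n + W)/2 = (n**2 + W)/2 = (W + n**2)/2 = W/2 + n**2/2)
p(-38, -114) - a = ((1/2)*(-114) + (1/2)*(-38)**2) - 1*10082 = (-57 + (1/2)*1444) - 10082 = (-57 + 722) - 10082 = 665 - 10082 = -9417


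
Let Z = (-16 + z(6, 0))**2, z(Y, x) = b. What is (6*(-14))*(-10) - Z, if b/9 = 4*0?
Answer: 584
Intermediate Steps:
b = 0 (b = 9*(4*0) = 9*0 = 0)
z(Y, x) = 0
Z = 256 (Z = (-16 + 0)**2 = (-16)**2 = 256)
(6*(-14))*(-10) - Z = (6*(-14))*(-10) - 1*256 = -84*(-10) - 256 = 840 - 256 = 584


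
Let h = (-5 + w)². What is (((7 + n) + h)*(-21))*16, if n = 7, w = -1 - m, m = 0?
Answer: -16800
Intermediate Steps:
w = -1 (w = -1 - 1*0 = -1 + 0 = -1)
h = 36 (h = (-5 - 1)² = (-6)² = 36)
(((7 + n) + h)*(-21))*16 = (((7 + 7) + 36)*(-21))*16 = ((14 + 36)*(-21))*16 = (50*(-21))*16 = -1050*16 = -16800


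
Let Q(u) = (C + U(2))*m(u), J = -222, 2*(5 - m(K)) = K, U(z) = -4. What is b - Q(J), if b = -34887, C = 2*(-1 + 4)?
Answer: -35119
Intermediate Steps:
C = 6 (C = 2*3 = 6)
m(K) = 5 - K/2
Q(u) = 10 - u (Q(u) = (6 - 4)*(5 - u/2) = 2*(5 - u/2) = 10 - u)
b - Q(J) = -34887 - (10 - 1*(-222)) = -34887 - (10 + 222) = -34887 - 1*232 = -34887 - 232 = -35119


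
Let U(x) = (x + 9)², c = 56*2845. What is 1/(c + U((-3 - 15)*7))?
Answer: 1/173009 ≈ 5.7800e-6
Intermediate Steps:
c = 159320
U(x) = (9 + x)²
1/(c + U((-3 - 15)*7)) = 1/(159320 + (9 + (-3 - 15)*7)²) = 1/(159320 + (9 - 18*7)²) = 1/(159320 + (9 - 126)²) = 1/(159320 + (-117)²) = 1/(159320 + 13689) = 1/173009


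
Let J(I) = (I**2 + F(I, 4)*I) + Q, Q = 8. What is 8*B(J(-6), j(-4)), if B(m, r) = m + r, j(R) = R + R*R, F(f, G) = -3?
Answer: 592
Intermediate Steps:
j(R) = R + R**2
J(I) = 8 + I**2 - 3*I (J(I) = (I**2 - 3*I) + 8 = 8 + I**2 - 3*I)
8*B(J(-6), j(-4)) = 8*((8 + (-6)**2 - 3*(-6)) - 4*(1 - 4)) = 8*((8 + 36 + 18) - 4*(-3)) = 8*(62 + 12) = 8*74 = 592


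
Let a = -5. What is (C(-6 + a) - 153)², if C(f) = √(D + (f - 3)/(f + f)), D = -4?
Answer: (1683 - I*√407)²/121 ≈ 23406.0 - 561.21*I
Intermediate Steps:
C(f) = √(-4 + (-3 + f)/(2*f)) (C(f) = √(-4 + (f - 3)/(f + f)) = √(-4 + (-3 + f)/((2*f))) = √(-4 + (-3 + f)*(1/(2*f))) = √(-4 + (-3 + f)/(2*f)))
(C(-6 + a) - 153)² = (√(-14 - 6/(-6 - 5))/2 - 153)² = (√(-14 - 6/(-11))/2 - 153)² = (√(-14 - 6*(-1/11))/2 - 153)² = (√(-14 + 6/11)/2 - 153)² = (√(-148/11)/2 - 153)² = ((2*I*√407/11)/2 - 153)² = (I*√407/11 - 153)² = (-153 + I*√407/11)²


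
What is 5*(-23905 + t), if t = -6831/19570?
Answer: -467827681/3914 ≈ -1.1953e+5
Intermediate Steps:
t = -6831/19570 (t = -6831*1/19570 = -6831/19570 ≈ -0.34905)
5*(-23905 + t) = 5*(-23905 - 6831/19570) = 5*(-467827681/19570) = -467827681/3914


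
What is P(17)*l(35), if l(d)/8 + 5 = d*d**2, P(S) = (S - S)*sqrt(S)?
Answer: 0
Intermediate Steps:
P(S) = 0 (P(S) = 0*sqrt(S) = 0)
l(d) = -40 + 8*d**3 (l(d) = -40 + 8*(d*d**2) = -40 + 8*d**3)
P(17)*l(35) = 0*(-40 + 8*35**3) = 0*(-40 + 8*42875) = 0*(-40 + 343000) = 0*342960 = 0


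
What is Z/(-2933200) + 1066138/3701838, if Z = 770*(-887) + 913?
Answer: 2826067269563/5429115610800 ≈ 0.52054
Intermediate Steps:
Z = -682077 (Z = -682990 + 913 = -682077)
Z/(-2933200) + 1066138/3701838 = -682077/(-2933200) + 1066138/3701838 = -682077*(-1/2933200) + 1066138*(1/3701838) = 682077/2933200 + 533069/1850919 = 2826067269563/5429115610800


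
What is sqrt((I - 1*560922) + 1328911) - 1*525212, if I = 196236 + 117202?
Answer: -525212 + sqrt(1081427) ≈ -5.2417e+5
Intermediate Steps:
I = 313438
sqrt((I - 1*560922) + 1328911) - 1*525212 = sqrt((313438 - 1*560922) + 1328911) - 1*525212 = sqrt((313438 - 560922) + 1328911) - 525212 = sqrt(-247484 + 1328911) - 525212 = sqrt(1081427) - 525212 = -525212 + sqrt(1081427)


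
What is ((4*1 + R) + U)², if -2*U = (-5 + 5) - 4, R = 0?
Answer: 36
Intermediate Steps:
U = 2 (U = -((-5 + 5) - 4)/2 = -(0 - 4)/2 = -½*(-4) = 2)
((4*1 + R) + U)² = ((4*1 + 0) + 2)² = ((4 + 0) + 2)² = (4 + 2)² = 6² = 36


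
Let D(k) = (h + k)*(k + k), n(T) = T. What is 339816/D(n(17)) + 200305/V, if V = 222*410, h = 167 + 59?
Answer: 362055247/8355636 ≈ 43.331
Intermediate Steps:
h = 226
V = 91020
D(k) = 2*k*(226 + k) (D(k) = (226 + k)*(k + k) = (226 + k)*(2*k) = 2*k*(226 + k))
339816/D(n(17)) + 200305/V = 339816/((2*17*(226 + 17))) + 200305/91020 = 339816/((2*17*243)) + 200305*(1/91020) = 339816/8262 + 40061/18204 = 339816*(1/8262) + 40061/18204 = 56636/1377 + 40061/18204 = 362055247/8355636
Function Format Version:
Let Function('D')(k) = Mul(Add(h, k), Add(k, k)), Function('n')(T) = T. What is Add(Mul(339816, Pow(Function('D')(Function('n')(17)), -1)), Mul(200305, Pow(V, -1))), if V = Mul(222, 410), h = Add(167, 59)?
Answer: Rational(362055247, 8355636) ≈ 43.331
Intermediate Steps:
h = 226
V = 91020
Function('D')(k) = Mul(2, k, Add(226, k)) (Function('D')(k) = Mul(Add(226, k), Add(k, k)) = Mul(Add(226, k), Mul(2, k)) = Mul(2, k, Add(226, k)))
Add(Mul(339816, Pow(Function('D')(Function('n')(17)), -1)), Mul(200305, Pow(V, -1))) = Add(Mul(339816, Pow(Mul(2, 17, Add(226, 17)), -1)), Mul(200305, Pow(91020, -1))) = Add(Mul(339816, Pow(Mul(2, 17, 243), -1)), Mul(200305, Rational(1, 91020))) = Add(Mul(339816, Pow(8262, -1)), Rational(40061, 18204)) = Add(Mul(339816, Rational(1, 8262)), Rational(40061, 18204)) = Add(Rational(56636, 1377), Rational(40061, 18204)) = Rational(362055247, 8355636)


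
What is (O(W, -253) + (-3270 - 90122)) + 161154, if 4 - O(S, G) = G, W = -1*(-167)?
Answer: 68019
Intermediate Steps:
W = 167
O(S, G) = 4 - G
(O(W, -253) + (-3270 - 90122)) + 161154 = ((4 - 1*(-253)) + (-3270 - 90122)) + 161154 = ((4 + 253) - 93392) + 161154 = (257 - 93392) + 161154 = -93135 + 161154 = 68019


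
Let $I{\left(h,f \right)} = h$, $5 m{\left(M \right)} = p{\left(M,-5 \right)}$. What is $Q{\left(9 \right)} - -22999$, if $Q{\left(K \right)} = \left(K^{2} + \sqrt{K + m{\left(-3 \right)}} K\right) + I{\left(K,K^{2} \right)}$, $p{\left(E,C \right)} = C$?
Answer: $23089 + 18 \sqrt{2} \approx 23114.0$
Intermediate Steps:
$m{\left(M \right)} = -1$ ($m{\left(M \right)} = \frac{1}{5} \left(-5\right) = -1$)
$Q{\left(K \right)} = K + K^{2} + K \sqrt{-1 + K}$ ($Q{\left(K \right)} = \left(K^{2} + \sqrt{K - 1} K\right) + K = \left(K^{2} + \sqrt{-1 + K} K\right) + K = \left(K^{2} + K \sqrt{-1 + K}\right) + K = K + K^{2} + K \sqrt{-1 + K}$)
$Q{\left(9 \right)} - -22999 = 9 \left(1 + 9 + \sqrt{-1 + 9}\right) - -22999 = 9 \left(1 + 9 + \sqrt{8}\right) + 22999 = 9 \left(1 + 9 + 2 \sqrt{2}\right) + 22999 = 9 \left(10 + 2 \sqrt{2}\right) + 22999 = \left(90 + 18 \sqrt{2}\right) + 22999 = 23089 + 18 \sqrt{2}$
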